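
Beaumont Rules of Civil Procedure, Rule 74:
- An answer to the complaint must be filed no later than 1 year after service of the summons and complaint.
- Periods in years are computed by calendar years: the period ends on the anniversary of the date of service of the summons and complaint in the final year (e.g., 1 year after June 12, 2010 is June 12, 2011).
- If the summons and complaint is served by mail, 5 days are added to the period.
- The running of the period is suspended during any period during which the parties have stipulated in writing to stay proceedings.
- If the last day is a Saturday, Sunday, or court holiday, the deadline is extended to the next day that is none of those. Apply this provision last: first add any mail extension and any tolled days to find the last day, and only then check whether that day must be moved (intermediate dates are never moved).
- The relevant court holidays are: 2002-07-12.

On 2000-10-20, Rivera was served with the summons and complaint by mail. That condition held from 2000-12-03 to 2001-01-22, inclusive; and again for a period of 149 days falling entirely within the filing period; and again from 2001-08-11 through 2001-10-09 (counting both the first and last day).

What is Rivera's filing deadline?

July 15, 2002

1 year after 2000-10-20 is October 20, 2001.
Service was by mail, adding 5 days: October 20, 2001 + 5 days = October 25, 2001.
From December 3, 2000 through January 22, 2001 inclusive is 51 days; tolling adds 51 days: October 25, 2001 + 51 days = December 15, 2001.
Tolling adds 149 days: December 15, 2001 + 149 days = May 13, 2002.
From August 11, 2001 through October 9, 2001 inclusive is 60 days; tolling adds 60 days: May 13, 2002 + 60 days = July 12, 2002.
July 12, 2002 is a listed holiday; July 13, 2002 is Saturday; July 14, 2002 is Sunday. The next qualifying day is July 15, 2002.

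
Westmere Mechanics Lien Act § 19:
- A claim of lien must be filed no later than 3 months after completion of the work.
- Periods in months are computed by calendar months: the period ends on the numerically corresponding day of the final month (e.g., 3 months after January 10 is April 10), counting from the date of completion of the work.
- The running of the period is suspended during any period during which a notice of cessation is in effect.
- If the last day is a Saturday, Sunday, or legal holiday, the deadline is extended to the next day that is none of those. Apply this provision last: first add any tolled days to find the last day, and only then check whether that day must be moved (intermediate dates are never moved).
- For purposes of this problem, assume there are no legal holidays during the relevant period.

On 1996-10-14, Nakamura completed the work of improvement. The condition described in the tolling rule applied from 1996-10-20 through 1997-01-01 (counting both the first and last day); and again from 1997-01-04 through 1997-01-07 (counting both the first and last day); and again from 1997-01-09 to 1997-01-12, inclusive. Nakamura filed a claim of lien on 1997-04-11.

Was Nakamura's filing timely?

No

3 months after 1996-10-14 is January 14, 1997.
From October 20, 1996 through January 1, 1997 inclusive is 74 days; tolling adds 74 days: January 14, 1997 + 74 days = March 29, 1997.
From January 4, 1997 through January 7, 1997 inclusive is 4 days; tolling adds 4 days: March 29, 1997 + 4 days = April 2, 1997.
From January 9, 1997 through January 12, 1997 inclusive is 4 days; tolling adds 4 days: April 2, 1997 + 4 days = April 6, 1997.
April 6, 1997 is Sunday. The next qualifying day is April 7, 1997.
The deadline is April 7, 1997; the filing on April 11, 1997 is after that date.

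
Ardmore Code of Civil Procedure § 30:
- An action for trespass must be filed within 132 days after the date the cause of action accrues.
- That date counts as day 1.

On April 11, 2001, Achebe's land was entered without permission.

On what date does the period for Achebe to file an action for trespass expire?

August 20, 2001

Counting April 11, 2001 as day 1, day 132 is August 20, 2001.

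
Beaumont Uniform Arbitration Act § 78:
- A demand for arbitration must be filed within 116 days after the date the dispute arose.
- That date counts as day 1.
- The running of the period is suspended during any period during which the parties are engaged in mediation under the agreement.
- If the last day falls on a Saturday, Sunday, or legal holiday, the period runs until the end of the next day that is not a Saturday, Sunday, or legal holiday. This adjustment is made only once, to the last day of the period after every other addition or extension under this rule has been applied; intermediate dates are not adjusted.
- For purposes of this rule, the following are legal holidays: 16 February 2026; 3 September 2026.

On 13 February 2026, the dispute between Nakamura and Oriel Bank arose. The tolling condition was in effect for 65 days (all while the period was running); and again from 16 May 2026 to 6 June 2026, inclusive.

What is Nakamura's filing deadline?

September 4, 2026

Counting 13 February 2026 as day 1, day 116 is June 8, 2026.
Tolling adds 65 days: June 8, 2026 + 65 days = August 12, 2026.
From May 16, 2026 through June 6, 2026 inclusive is 22 days; tolling adds 22 days: August 12, 2026 + 22 days = September 3, 2026.
September 3, 2026 is a listed holiday. The next qualifying day is September 4, 2026.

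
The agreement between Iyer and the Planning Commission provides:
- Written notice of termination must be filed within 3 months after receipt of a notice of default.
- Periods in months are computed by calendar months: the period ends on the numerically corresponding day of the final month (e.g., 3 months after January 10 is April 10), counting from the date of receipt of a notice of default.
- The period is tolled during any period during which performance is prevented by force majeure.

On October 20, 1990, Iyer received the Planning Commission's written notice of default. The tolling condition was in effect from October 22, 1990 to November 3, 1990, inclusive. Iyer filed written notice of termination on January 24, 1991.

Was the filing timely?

3 months after October 20, 1990 is January 20, 1991.
From October 22, 1990 through November 3, 1990 inclusive is 13 days; tolling adds 13 days: January 20, 1991 + 13 days = February 2, 1991.
The deadline is February 2, 1991; the filing on January 24, 1991 is on or before that date.

Yes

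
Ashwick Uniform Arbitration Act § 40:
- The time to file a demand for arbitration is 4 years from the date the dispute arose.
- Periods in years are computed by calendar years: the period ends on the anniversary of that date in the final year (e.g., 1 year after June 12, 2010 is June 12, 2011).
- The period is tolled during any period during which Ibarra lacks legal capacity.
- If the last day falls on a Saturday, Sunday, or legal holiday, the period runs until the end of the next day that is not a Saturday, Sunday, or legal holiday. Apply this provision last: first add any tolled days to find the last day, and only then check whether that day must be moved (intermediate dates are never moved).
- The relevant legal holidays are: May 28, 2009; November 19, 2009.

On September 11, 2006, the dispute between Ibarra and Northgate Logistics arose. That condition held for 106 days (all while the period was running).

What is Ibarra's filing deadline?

4 years after September 11, 2006 is September 11, 2010.
Tolling adds 106 days: September 11, 2010 + 106 days = December 26, 2010.
December 26, 2010 is Sunday. The next qualifying day is December 27, 2010.

December 27, 2010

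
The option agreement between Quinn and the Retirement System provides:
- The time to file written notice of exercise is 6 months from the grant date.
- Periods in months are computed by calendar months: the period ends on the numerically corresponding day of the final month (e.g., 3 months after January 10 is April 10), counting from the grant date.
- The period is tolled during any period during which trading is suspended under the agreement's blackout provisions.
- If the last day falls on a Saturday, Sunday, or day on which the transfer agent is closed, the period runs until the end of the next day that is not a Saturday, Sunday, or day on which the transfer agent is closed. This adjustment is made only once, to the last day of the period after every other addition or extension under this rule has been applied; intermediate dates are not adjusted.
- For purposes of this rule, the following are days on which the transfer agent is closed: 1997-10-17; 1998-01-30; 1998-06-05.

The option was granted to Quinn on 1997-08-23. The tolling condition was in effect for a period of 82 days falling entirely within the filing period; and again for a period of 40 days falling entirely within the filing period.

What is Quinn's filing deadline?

June 25, 1998

6 months after 1997-08-23 is February 23, 1998.
Tolling adds 82 days: February 23, 1998 + 82 days = May 16, 1998.
Tolling adds 40 days: May 16, 1998 + 40 days = June 25, 1998.
June 25, 1998 is a Thursday and not a day on which the transfer agent is closed, so no extension applies.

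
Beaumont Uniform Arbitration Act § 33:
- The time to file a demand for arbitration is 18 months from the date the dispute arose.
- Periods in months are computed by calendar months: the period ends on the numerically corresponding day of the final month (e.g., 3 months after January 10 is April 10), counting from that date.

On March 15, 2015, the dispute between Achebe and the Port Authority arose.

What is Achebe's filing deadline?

18 months after March 15, 2015 is September 15, 2016.

September 15, 2016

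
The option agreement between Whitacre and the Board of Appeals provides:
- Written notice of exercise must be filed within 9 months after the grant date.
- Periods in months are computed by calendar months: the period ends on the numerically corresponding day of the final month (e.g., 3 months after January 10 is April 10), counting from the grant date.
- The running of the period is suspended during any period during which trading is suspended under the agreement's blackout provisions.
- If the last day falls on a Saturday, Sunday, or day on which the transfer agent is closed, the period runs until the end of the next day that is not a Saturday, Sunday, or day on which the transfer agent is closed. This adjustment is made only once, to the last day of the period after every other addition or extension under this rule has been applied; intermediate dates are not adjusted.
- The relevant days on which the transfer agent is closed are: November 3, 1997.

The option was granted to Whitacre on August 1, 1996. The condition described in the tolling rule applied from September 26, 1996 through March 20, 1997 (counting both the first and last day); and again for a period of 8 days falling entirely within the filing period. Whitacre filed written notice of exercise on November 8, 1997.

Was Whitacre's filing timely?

9 months after August 1, 1996 is May 1, 1997.
From September 26, 1996 through March 20, 1997 inclusive is 176 days; tolling adds 176 days: May 1, 1997 + 176 days = October 24, 1997.
Tolling adds 8 days: October 24, 1997 + 8 days = November 1, 1997.
November 1, 1997 is Saturday; November 2, 1997 is Sunday; November 3, 1997 is a listed holiday. The next qualifying day is November 4, 1997.
The deadline is November 4, 1997; the filing on November 8, 1997 is after that date.

No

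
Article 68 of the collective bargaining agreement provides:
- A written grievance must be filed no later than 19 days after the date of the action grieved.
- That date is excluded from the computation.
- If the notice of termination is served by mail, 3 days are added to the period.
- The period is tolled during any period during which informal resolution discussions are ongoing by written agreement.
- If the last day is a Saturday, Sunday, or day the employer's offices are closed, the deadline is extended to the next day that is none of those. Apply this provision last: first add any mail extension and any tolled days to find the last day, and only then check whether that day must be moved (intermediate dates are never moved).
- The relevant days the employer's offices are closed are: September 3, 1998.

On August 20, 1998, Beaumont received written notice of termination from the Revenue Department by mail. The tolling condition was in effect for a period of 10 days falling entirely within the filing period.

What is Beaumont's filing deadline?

September 21, 1998

19 days after August 20, 1998 is September 8, 1998.
Service was by mail, adding 3 days: September 8, 1998 + 3 days = September 11, 1998.
Tolling adds 10 days: September 11, 1998 + 10 days = September 21, 1998.
September 21, 1998 is a Monday and not a day the employer's offices are closed, so no extension applies.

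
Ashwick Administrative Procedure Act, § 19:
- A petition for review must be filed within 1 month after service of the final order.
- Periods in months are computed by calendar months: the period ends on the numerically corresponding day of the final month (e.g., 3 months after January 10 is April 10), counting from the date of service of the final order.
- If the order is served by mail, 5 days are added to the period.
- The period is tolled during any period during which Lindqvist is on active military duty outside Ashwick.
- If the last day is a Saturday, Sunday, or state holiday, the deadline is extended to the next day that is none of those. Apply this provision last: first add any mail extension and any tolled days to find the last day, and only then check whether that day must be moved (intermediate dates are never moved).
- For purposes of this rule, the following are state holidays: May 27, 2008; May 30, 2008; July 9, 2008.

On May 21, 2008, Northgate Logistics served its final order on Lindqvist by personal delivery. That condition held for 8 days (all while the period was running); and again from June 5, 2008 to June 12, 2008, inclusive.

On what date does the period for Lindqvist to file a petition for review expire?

July 7, 2008

1 month after May 21, 2008 is June 21, 2008.
Service was not by mail, so no mail extension applies.
Tolling adds 8 days: June 21, 2008 + 8 days = June 29, 2008.
From June 5, 2008 through June 12, 2008 inclusive is 8 days; tolling adds 8 days: June 29, 2008 + 8 days = July 7, 2008.
July 7, 2008 is a Monday and not a state holiday, so no extension applies.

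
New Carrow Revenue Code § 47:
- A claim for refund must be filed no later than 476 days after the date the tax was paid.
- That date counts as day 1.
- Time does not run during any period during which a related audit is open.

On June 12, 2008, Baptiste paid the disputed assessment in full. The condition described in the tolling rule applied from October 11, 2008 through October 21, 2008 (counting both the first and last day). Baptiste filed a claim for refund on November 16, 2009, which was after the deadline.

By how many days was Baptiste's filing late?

36 days

Counting June 12, 2008 as day 1, day 476 is September 30, 2009.
From October 11, 2008 through October 21, 2008 inclusive is 11 days; tolling adds 11 days: September 30, 2009 + 11 days = October 11, 2009.
The deadline is October 11, 2009; from October 11, 2009 to November 16, 2009 is 36 days.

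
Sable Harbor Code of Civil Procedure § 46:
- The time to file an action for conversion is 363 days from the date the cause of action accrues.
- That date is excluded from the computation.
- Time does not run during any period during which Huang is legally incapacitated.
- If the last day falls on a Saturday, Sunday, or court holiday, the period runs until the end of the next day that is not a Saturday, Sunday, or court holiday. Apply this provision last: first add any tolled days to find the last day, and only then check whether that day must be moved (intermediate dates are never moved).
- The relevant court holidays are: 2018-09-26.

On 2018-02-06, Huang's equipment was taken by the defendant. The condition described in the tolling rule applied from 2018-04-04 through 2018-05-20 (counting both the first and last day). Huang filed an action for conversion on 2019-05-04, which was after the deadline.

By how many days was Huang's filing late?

363 days after 2018-02-06 is February 4, 2019.
From April 4, 2018 through May 20, 2018 inclusive is 47 days; tolling adds 47 days: February 4, 2019 + 47 days = March 23, 2019.
March 23, 2019 is Saturday; March 24, 2019 is Sunday. The next qualifying day is March 25, 2019.
The deadline is March 25, 2019; from March 25, 2019 to May 4, 2019 is 40 days.

40 days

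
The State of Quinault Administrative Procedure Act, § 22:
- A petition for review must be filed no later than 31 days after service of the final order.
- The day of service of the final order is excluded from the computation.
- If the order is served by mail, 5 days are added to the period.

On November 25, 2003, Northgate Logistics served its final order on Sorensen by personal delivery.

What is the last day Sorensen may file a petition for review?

31 days after November 25, 2003 is December 26, 2003.
Service was not by mail, so no mail extension applies.

December 26, 2003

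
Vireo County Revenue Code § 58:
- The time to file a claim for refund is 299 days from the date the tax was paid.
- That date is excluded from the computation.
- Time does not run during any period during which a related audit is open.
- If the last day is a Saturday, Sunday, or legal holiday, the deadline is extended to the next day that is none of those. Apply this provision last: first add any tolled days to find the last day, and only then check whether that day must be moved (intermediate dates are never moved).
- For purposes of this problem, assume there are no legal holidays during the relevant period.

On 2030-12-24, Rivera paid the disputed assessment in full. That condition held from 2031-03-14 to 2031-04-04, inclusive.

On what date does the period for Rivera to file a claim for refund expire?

299 days after 2030-12-24 is October 19, 2031.
From March 14, 2031 through April 4, 2031 inclusive is 22 days; tolling adds 22 days: October 19, 2031 + 22 days = November 10, 2031.
November 10, 2031 is a Monday and not a legal holiday, so no extension applies.

November 10, 2031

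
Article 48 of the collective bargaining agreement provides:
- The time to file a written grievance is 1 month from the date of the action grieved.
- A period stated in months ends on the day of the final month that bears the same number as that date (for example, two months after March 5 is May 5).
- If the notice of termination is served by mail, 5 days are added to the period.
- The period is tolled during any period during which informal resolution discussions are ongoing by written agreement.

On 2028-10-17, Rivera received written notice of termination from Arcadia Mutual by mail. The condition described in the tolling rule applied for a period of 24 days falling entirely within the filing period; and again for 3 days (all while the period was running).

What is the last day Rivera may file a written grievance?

December 19, 2028

1 month after 2028-10-17 is November 17, 2028.
Service was by mail, adding 5 days: November 17, 2028 + 5 days = November 22, 2028.
Tolling adds 24 days: November 22, 2028 + 24 days = December 16, 2028.
Tolling adds 3 days: December 16, 2028 + 3 days = December 19, 2028.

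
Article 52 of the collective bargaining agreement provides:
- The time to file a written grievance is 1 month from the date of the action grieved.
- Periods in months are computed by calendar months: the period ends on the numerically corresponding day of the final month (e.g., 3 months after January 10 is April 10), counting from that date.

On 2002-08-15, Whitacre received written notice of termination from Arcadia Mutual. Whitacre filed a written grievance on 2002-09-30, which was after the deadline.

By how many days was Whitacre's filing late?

1 month after 2002-08-15 is September 15, 2002.
The deadline is September 15, 2002; from September 15, 2002 to September 30, 2002 is 15 days.

15 days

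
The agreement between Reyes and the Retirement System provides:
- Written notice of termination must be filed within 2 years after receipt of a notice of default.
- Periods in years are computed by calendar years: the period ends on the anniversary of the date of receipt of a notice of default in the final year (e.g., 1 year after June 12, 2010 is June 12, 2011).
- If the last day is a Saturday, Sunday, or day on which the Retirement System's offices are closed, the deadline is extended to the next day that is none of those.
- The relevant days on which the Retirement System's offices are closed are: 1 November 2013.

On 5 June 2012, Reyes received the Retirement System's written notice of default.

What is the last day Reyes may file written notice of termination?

June 5, 2014

2 years after 5 June 2012 is June 5, 2014.
June 5, 2014 is a Thursday and not a day on which the Retirement System's offices are closed, so no extension applies.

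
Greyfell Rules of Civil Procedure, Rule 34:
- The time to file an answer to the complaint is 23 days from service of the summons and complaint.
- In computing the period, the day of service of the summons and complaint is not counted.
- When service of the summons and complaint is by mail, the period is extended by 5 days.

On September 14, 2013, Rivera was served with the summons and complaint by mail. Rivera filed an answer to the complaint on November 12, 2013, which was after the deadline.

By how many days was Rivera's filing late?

23 days after September 14, 2013 is October 7, 2013.
Service was by mail, adding 5 days: October 7, 2013 + 5 days = October 12, 2013.
The deadline is October 12, 2013; from October 12, 2013 to November 12, 2013 is 31 days.

31 days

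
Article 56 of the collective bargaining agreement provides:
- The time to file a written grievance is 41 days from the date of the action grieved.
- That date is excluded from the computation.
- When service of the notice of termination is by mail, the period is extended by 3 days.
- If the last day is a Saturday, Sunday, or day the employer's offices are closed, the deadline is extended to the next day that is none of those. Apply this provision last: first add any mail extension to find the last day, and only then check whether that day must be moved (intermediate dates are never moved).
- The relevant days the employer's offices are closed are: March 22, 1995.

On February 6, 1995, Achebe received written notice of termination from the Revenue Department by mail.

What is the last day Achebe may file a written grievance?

March 23, 1995

41 days after February 6, 1995 is March 19, 1995.
Service was by mail, adding 3 days: March 19, 1995 + 3 days = March 22, 1995.
March 22, 1995 is a listed holiday. The next qualifying day is March 23, 1995.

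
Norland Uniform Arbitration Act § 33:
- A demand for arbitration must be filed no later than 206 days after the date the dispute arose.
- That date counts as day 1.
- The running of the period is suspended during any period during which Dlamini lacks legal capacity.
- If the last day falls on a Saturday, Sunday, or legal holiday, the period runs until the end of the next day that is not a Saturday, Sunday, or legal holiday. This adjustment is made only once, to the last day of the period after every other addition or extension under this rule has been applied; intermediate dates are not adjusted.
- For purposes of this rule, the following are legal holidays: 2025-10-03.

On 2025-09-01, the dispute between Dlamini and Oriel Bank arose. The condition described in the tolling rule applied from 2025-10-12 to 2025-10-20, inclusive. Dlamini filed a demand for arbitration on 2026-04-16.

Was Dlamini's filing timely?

No

Counting 2025-09-01 as day 1, day 206 is March 25, 2026.
From October 12, 2025 through October 20, 2025 inclusive is 9 days; tolling adds 9 days: March 25, 2026 + 9 days = April 3, 2026.
April 3, 2026 is a Friday and not a legal holiday, so no extension applies.
The deadline is April 3, 2026; the filing on April 16, 2026 is after that date.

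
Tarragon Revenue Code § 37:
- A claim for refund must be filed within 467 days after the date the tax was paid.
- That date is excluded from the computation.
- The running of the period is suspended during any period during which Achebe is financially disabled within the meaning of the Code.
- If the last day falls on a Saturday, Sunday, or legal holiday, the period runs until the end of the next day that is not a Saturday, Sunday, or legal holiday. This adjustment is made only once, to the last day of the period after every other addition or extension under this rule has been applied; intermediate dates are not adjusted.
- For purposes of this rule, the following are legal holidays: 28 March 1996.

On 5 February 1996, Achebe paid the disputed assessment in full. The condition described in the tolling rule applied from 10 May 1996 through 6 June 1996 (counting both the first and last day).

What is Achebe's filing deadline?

June 16, 1997

467 days after 5 February 1996 is May 17, 1997.
From May 10, 1996 through June 6, 1996 inclusive is 28 days; tolling adds 28 days: May 17, 1997 + 28 days = June 14, 1997.
June 14, 1997 is Saturday; June 15, 1997 is Sunday. The next qualifying day is June 16, 1997.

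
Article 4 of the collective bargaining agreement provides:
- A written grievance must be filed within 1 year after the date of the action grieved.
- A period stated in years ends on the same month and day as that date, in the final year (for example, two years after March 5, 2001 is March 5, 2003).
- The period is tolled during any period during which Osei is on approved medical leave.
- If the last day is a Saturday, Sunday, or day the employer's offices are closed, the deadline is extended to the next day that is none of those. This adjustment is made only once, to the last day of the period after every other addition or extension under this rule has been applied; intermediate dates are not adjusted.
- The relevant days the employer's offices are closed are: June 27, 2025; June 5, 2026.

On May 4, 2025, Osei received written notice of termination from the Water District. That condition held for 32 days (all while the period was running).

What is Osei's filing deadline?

1 year after May 4, 2025 is May 4, 2026.
Tolling adds 32 days: May 4, 2026 + 32 days = June 5, 2026.
June 5, 2026 is a listed holiday; June 6, 2026 is Saturday; June 7, 2026 is Sunday. The next qualifying day is June 8, 2026.

June 8, 2026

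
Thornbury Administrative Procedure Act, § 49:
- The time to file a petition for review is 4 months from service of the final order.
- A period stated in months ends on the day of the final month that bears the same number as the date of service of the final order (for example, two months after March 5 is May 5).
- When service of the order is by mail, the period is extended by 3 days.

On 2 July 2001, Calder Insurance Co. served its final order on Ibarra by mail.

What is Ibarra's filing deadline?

4 months after 2 July 2001 is November 2, 2001.
Service was by mail, adding 3 days: November 2, 2001 + 3 days = November 5, 2001.

November 5, 2001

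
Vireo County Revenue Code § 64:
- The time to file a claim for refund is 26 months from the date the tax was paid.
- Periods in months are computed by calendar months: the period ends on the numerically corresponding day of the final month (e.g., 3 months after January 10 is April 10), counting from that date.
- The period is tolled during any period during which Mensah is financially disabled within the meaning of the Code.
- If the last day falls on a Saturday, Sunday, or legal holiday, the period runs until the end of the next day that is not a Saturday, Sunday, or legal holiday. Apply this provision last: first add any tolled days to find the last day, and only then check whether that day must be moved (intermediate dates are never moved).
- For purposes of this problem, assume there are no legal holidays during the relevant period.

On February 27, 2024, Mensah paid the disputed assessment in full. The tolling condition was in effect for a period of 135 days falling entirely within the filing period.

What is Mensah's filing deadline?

26 months after February 27, 2024 is April 27, 2026.
Tolling adds 135 days: April 27, 2026 + 135 days = September 9, 2026.
September 9, 2026 is a Wednesday and not a legal holiday, so no extension applies.

September 9, 2026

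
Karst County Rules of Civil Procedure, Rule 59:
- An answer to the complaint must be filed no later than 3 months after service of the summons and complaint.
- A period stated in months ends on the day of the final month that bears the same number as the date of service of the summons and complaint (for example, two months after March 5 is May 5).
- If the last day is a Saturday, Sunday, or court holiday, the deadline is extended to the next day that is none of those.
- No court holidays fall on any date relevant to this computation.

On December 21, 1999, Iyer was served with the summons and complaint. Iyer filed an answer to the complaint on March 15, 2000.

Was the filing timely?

Yes

3 months after December 21, 1999 is March 21, 2000.
March 21, 2000 is a Tuesday and not a court holiday, so no extension applies.
The deadline is March 21, 2000; the filing on March 15, 2000 is on or before that date.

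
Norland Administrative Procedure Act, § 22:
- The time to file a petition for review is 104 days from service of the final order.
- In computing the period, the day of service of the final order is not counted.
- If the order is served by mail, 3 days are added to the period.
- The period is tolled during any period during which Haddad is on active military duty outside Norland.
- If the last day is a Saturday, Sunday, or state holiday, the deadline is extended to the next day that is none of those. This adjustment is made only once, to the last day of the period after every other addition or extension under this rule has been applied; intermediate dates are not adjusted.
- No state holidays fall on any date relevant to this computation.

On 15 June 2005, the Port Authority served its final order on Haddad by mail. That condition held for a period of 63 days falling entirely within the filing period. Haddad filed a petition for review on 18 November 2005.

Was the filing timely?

Yes

104 days after 15 June 2005 is September 27, 2005.
Service was by mail, adding 3 days: September 27, 2005 + 3 days = September 30, 2005.
Tolling adds 63 days: September 30, 2005 + 63 days = December 2, 2005.
December 2, 2005 is a Friday and not a state holiday, so no extension applies.
The deadline is December 2, 2005; the filing on November 18, 2005 is on or before that date.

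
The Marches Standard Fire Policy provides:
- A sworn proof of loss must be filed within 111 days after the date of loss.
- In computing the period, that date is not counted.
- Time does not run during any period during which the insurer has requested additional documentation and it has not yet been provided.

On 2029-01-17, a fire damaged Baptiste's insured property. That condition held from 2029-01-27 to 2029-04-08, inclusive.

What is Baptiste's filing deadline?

111 days after 2029-01-17 is May 8, 2029.
From January 27, 2029 through April 8, 2029 inclusive is 72 days; tolling adds 72 days: May 8, 2029 + 72 days = July 19, 2029.

July 19, 2029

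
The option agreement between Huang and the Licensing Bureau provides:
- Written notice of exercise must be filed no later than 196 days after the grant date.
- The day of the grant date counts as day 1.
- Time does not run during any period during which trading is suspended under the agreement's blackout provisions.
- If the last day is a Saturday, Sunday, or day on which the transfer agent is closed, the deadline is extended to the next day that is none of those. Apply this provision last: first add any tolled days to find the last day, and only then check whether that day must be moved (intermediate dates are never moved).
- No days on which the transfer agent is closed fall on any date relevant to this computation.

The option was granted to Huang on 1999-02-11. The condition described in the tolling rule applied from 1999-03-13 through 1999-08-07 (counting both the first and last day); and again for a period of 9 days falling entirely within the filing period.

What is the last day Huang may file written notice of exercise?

Counting 1999-02-11 as day 1, day 196 is August 25, 1999.
From March 13, 1999 through August 7, 1999 inclusive is 148 days; tolling adds 148 days: August 25, 1999 + 148 days = January 20, 2000.
Tolling adds 9 days: January 20, 2000 + 9 days = January 29, 2000.
January 29, 2000 is Saturday; January 30, 2000 is Sunday. The next qualifying day is January 31, 2000.

January 31, 2000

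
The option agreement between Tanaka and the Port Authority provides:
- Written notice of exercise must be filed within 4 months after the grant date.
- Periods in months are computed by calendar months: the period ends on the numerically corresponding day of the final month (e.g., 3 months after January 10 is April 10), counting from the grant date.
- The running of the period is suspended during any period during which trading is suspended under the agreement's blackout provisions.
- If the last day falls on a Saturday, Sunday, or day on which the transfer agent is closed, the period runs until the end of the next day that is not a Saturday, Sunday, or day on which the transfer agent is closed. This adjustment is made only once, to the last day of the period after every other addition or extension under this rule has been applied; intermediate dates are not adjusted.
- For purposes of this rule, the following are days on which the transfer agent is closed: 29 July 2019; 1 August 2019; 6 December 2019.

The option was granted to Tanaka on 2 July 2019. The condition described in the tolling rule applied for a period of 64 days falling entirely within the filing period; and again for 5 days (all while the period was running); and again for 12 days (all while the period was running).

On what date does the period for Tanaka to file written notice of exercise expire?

January 22, 2020

4 months after 2 July 2019 is November 2, 2019.
Tolling adds 64 days: November 2, 2019 + 64 days = January 5, 2020.
Tolling adds 5 days: January 5, 2020 + 5 days = January 10, 2020.
Tolling adds 12 days: January 10, 2020 + 12 days = January 22, 2020.
January 22, 2020 is a Wednesday and not a day on which the transfer agent is closed, so no extension applies.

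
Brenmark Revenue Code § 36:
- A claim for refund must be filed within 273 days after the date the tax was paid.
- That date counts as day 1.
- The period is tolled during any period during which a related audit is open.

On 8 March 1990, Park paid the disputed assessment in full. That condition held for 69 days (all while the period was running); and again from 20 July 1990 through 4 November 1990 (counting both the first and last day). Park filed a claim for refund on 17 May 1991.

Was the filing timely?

Counting 8 March 1990 as day 1, day 273 is December 5, 1990.
Tolling adds 69 days: December 5, 1990 + 69 days = February 12, 1991.
From July 20, 1990 through November 4, 1990 inclusive is 108 days; tolling adds 108 days: February 12, 1991 + 108 days = May 31, 1991.
The deadline is May 31, 1991; the filing on May 17, 1991 is on or before that date.

Yes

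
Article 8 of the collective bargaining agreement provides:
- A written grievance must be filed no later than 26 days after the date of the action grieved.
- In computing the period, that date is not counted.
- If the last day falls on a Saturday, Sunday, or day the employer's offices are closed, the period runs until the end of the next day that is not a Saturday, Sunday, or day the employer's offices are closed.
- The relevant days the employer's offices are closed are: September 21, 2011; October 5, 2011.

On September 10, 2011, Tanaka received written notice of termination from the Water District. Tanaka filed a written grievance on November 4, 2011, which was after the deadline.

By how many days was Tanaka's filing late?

26 days after September 10, 2011 is October 6, 2011.
October 6, 2011 is a Thursday and not a day the employer's offices are closed, so no extension applies.
The deadline is October 6, 2011; from October 6, 2011 to November 4, 2011 is 29 days.

29 days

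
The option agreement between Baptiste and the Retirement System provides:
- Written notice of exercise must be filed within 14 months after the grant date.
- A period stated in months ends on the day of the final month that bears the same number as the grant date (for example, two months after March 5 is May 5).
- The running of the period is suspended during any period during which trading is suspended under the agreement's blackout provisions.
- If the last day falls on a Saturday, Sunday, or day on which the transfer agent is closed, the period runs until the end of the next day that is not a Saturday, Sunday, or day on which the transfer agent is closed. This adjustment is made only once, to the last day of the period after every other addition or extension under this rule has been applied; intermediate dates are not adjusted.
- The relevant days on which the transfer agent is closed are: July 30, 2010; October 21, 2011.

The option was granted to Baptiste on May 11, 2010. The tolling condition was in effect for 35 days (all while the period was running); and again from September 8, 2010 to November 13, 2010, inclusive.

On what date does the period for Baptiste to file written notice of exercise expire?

14 months after May 11, 2010 is July 11, 2011.
Tolling adds 35 days: July 11, 2011 + 35 days = August 15, 2011.
From September 8, 2010 through November 13, 2010 inclusive is 67 days; tolling adds 67 days: August 15, 2011 + 67 days = October 21, 2011.
October 21, 2011 is a listed holiday; October 22, 2011 is Saturday; October 23, 2011 is Sunday. The next qualifying day is October 24, 2011.

October 24, 2011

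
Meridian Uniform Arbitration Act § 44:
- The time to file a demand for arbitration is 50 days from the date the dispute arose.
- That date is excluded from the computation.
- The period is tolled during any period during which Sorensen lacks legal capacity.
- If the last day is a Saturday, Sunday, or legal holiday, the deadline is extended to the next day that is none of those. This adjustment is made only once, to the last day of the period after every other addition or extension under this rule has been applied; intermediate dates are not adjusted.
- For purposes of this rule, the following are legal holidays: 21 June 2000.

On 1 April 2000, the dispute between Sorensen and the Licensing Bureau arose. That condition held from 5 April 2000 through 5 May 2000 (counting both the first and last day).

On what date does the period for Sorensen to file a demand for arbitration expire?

June 22, 2000

50 days after 1 April 2000 is May 21, 2000.
From April 5, 2000 through May 5, 2000 inclusive is 31 days; tolling adds 31 days: May 21, 2000 + 31 days = June 21, 2000.
June 21, 2000 is a listed holiday. The next qualifying day is June 22, 2000.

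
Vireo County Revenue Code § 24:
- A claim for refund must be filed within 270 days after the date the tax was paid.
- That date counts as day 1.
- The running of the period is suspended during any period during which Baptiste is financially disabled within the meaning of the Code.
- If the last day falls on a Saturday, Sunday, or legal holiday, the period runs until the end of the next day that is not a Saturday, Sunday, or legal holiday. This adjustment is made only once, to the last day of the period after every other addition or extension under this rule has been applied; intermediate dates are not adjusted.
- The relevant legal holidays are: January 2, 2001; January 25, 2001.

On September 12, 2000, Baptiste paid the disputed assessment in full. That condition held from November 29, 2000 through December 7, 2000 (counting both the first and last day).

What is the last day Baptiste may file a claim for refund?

Counting September 12, 2000 as day 1, day 270 is June 8, 2001.
From November 29, 2000 through December 7, 2000 inclusive is 9 days; tolling adds 9 days: June 8, 2001 + 9 days = June 17, 2001.
June 17, 2001 is Sunday. The next qualifying day is June 18, 2001.

June 18, 2001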